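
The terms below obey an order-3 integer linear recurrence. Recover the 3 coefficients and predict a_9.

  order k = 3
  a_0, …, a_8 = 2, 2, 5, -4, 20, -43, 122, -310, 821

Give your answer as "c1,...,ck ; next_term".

-2,2,1 ; -2140

  a_3 = -2·5 + 2·2 + 1·2 = -4
  a_4 = -2·-4 + 2·5 + 1·2 = 20
  a_5 = -2·20 + 2·-4 + 1·5 = -43
  a_6 = -2·-43 + 2·20 + 1·-4 = 122
  a_7 = -2·122 + 2·-43 + 1·20 = -310
  a_8 = -2·-310 + 2·122 + 1·-43 = 821
  a_9 = -2·821 + 2·-310 + 1·122 = -2140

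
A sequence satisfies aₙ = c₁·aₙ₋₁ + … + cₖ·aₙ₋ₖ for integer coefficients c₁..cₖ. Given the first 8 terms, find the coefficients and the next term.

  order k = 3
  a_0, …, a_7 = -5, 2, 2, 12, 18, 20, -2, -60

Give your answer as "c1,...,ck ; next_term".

2,-1,-2 ; -158

  a_3 = 2·2 + -1·2 + -2·-5 = 12
  a_4 = 2·12 + -1·2 + -2·2 = 18
  a_5 = 2·18 + -1·12 + -2·2 = 20
  a_6 = 2·20 + -1·18 + -2·12 = -2
  a_7 = 2·-2 + -1·20 + -2·18 = -60
  a_8 = 2·-60 + -1·-2 + -2·20 = -158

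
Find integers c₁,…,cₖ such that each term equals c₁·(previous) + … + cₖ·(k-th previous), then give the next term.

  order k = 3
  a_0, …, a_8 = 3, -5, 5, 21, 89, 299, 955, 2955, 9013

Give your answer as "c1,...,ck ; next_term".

4,-2,-3 ; 27277

  a_3 = 4·5 + -2·-5 + -3·3 = 21
  a_4 = 4·21 + -2·5 + -3·-5 = 89
  a_5 = 4·89 + -2·21 + -3·5 = 299
  a_6 = 4·299 + -2·89 + -3·21 = 955
  a_7 = 4·955 + -2·299 + -3·89 = 2955
  a_8 = 4·2955 + -2·955 + -3·299 = 9013
  a_9 = 4·9013 + -2·2955 + -3·955 = 27277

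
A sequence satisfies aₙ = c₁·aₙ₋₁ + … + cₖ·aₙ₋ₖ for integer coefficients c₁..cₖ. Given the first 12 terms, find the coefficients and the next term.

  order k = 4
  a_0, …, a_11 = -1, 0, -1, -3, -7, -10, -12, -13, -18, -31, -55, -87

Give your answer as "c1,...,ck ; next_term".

  a_4 = 2·-3 + -1·-1 + -1·0 + 2·-1 = -7
  a_5 = 2·-7 + -1·-3 + -1·-1 + 2·0 = -10
  a_6 = 2·-10 + -1·-7 + -1·-3 + 2·-1 = -12
  a_7 = 2·-12 + -1·-10 + -1·-7 + 2·-3 = -13
  a_8 = 2·-13 + -1·-12 + -1·-10 + 2·-7 = -18
  a_9 = 2·-18 + -1·-13 + -1·-12 + 2·-10 = -31
  a_10 = 2·-31 + -1·-18 + -1·-13 + 2·-12 = -55
  a_11 = 2·-55 + -1·-31 + -1·-18 + 2·-13 = -87
  a_12 = 2·-87 + -1·-55 + -1·-31 + 2·-18 = -124

2,-1,-1,2 ; -124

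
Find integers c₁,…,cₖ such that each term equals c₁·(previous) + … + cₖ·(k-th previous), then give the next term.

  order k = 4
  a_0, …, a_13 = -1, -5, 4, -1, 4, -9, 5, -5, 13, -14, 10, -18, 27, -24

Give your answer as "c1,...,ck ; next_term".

  a_4 = 0·-1 + 0·4 + -1·-5 + 1·-1 = 4
  a_5 = 0·4 + 0·-1 + -1·4 + 1·-5 = -9
  a_6 = 0·-9 + 0·4 + -1·-1 + 1·4 = 5
  a_7 = 0·5 + 0·-9 + -1·4 + 1·-1 = -5
  a_8 = 0·-5 + 0·5 + -1·-9 + 1·4 = 13
  a_9 = 0·13 + 0·-5 + -1·5 + 1·-9 = -14
  a_10 = 0·-14 + 0·13 + -1·-5 + 1·5 = 10
  a_11 = 0·10 + 0·-14 + -1·13 + 1·-5 = -18
  a_12 = 0·-18 + 0·10 + -1·-14 + 1·13 = 27
  a_13 = 0·27 + 0·-18 + -1·10 + 1·-14 = -24
  a_14 = 0·-24 + 0·27 + -1·-18 + 1·10 = 28

0,0,-1,1 ; 28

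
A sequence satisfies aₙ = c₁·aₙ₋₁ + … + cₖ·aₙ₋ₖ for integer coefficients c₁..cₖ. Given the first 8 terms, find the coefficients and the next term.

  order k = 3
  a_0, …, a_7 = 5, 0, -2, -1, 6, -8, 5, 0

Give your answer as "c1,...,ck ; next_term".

  a_3 = -2·-2 + -2·0 + -1·5 = -1
  a_4 = -2·-1 + -2·-2 + -1·0 = 6
  a_5 = -2·6 + -2·-1 + -1·-2 = -8
  a_6 = -2·-8 + -2·6 + -1·-1 = 5
  a_7 = -2·5 + -2·-8 + -1·6 = 0
  a_8 = -2·0 + -2·5 + -1·-8 = -2

-2,-2,-1 ; -2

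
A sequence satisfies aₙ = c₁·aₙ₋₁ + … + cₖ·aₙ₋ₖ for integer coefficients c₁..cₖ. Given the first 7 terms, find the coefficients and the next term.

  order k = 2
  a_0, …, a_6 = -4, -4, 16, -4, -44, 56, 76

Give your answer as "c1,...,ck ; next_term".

-1,-3 ; -244

  a_2 = -1·-4 + -3·-4 = 16
  a_3 = -1·16 + -3·-4 = -4
  a_4 = -1·-4 + -3·16 = -44
  a_5 = -1·-44 + -3·-4 = 56
  a_6 = -1·56 + -3·-44 = 76
  a_7 = -1·76 + -3·56 = -244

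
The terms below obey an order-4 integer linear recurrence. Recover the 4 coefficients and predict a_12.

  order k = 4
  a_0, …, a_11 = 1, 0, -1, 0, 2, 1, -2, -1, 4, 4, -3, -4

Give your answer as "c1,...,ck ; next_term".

1,-1,1,1 ; 7

  a_4 = 1·0 + -1·-1 + 1·0 + 1·1 = 2
  a_5 = 1·2 + -1·0 + 1·-1 + 1·0 = 1
  a_6 = 1·1 + -1·2 + 1·0 + 1·-1 = -2
  a_7 = 1·-2 + -1·1 + 1·2 + 1·0 = -1
  a_8 = 1·-1 + -1·-2 + 1·1 + 1·2 = 4
  a_9 = 1·4 + -1·-1 + 1·-2 + 1·1 = 4
  a_10 = 1·4 + -1·4 + 1·-1 + 1·-2 = -3
  a_11 = 1·-3 + -1·4 + 1·4 + 1·-1 = -4
  a_12 = 1·-4 + -1·-3 + 1·4 + 1·4 = 7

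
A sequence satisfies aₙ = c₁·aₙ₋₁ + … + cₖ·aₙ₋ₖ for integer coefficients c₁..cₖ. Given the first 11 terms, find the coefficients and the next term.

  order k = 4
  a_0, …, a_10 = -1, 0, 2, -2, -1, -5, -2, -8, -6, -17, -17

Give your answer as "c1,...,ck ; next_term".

  a_4 = 1·-2 + 1·2 + -1·0 + 1·-1 = -1
  a_5 = 1·-1 + 1·-2 + -1·2 + 1·0 = -5
  a_6 = 1·-5 + 1·-1 + -1·-2 + 1·2 = -2
  a_7 = 1·-2 + 1·-5 + -1·-1 + 1·-2 = -8
  a_8 = 1·-8 + 1·-2 + -1·-5 + 1·-1 = -6
  a_9 = 1·-6 + 1·-8 + -1·-2 + 1·-5 = -17
  a_10 = 1·-17 + 1·-6 + -1·-8 + 1·-2 = -17
  a_11 = 1·-17 + 1·-17 + -1·-6 + 1·-8 = -36

1,1,-1,1 ; -36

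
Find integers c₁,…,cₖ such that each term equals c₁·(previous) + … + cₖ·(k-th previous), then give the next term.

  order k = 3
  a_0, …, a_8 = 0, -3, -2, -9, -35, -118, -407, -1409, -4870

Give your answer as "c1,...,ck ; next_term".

  a_3 = 3·-2 + 1·-3 + 2·0 = -9
  a_4 = 3·-9 + 1·-2 + 2·-3 = -35
  a_5 = 3·-35 + 1·-9 + 2·-2 = -118
  a_6 = 3·-118 + 1·-35 + 2·-9 = -407
  a_7 = 3·-407 + 1·-118 + 2·-35 = -1409
  a_8 = 3·-1409 + 1·-407 + 2·-118 = -4870
  a_9 = 3·-4870 + 1·-1409 + 2·-407 = -16833

3,1,2 ; -16833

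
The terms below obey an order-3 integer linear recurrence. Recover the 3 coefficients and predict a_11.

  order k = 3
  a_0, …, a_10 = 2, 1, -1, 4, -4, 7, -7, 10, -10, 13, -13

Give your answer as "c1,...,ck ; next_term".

-1,1,1 ; 16

  a_3 = -1·-1 + 1·1 + 1·2 = 4
  a_4 = -1·4 + 1·-1 + 1·1 = -4
  a_5 = -1·-4 + 1·4 + 1·-1 = 7
  a_6 = -1·7 + 1·-4 + 1·4 = -7
  a_7 = -1·-7 + 1·7 + 1·-4 = 10
  a_8 = -1·10 + 1·-7 + 1·7 = -10
  a_9 = -1·-10 + 1·10 + 1·-7 = 13
  a_10 = -1·13 + 1·-10 + 1·10 = -13
  a_11 = -1·-13 + 1·13 + 1·-10 = 16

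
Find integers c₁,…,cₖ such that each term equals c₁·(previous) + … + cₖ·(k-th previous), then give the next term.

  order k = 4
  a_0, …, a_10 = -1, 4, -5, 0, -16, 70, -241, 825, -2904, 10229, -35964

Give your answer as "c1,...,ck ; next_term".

-3,1,-2,3 ; 126404

  a_4 = -3·0 + 1·-5 + -2·4 + 3·-1 = -16
  a_5 = -3·-16 + 1·0 + -2·-5 + 3·4 = 70
  a_6 = -3·70 + 1·-16 + -2·0 + 3·-5 = -241
  a_7 = -3·-241 + 1·70 + -2·-16 + 3·0 = 825
  a_8 = -3·825 + 1·-241 + -2·70 + 3·-16 = -2904
  a_9 = -3·-2904 + 1·825 + -2·-241 + 3·70 = 10229
  a_10 = -3·10229 + 1·-2904 + -2·825 + 3·-241 = -35964
  a_11 = -3·-35964 + 1·10229 + -2·-2904 + 3·825 = 126404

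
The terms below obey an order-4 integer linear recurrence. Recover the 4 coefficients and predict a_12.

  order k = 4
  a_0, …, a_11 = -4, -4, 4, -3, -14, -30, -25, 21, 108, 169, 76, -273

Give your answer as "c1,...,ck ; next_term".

2,-2,-1,1 ; -759

  a_4 = 2·-3 + -2·4 + -1·-4 + 1·-4 = -14
  a_5 = 2·-14 + -2·-3 + -1·4 + 1·-4 = -30
  a_6 = 2·-30 + -2·-14 + -1·-3 + 1·4 = -25
  a_7 = 2·-25 + -2·-30 + -1·-14 + 1·-3 = 21
  a_8 = 2·21 + -2·-25 + -1·-30 + 1·-14 = 108
  a_9 = 2·108 + -2·21 + -1·-25 + 1·-30 = 169
  a_10 = 2·169 + -2·108 + -1·21 + 1·-25 = 76
  a_11 = 2·76 + -2·169 + -1·108 + 1·21 = -273
  a_12 = 2·-273 + -2·76 + -1·169 + 1·108 = -759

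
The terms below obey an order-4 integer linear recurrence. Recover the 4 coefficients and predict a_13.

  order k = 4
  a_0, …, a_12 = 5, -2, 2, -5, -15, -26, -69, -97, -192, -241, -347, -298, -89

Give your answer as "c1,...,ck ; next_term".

  a_4 = 1·-5 + 3·2 + -2·-2 + -4·5 = -15
  a_5 = 1·-15 + 3·-5 + -2·2 + -4·-2 = -26
  a_6 = 1·-26 + 3·-15 + -2·-5 + -4·2 = -69
  a_7 = 1·-69 + 3·-26 + -2·-15 + -4·-5 = -97
  a_8 = 1·-97 + 3·-69 + -2·-26 + -4·-15 = -192
  a_9 = 1·-192 + 3·-97 + -2·-69 + -4·-26 = -241
  a_10 = 1·-241 + 3·-192 + -2·-97 + -4·-69 = -347
  a_11 = 1·-347 + 3·-241 + -2·-192 + -4·-97 = -298
  a_12 = 1·-298 + 3·-347 + -2·-241 + -4·-192 = -89
  a_13 = 1·-89 + 3·-298 + -2·-347 + -4·-241 = 675

1,3,-2,-4 ; 675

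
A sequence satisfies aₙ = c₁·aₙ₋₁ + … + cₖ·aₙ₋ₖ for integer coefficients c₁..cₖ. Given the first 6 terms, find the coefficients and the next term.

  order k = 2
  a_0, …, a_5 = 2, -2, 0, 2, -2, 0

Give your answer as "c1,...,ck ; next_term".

  a_2 = -1·-2 + -1·2 = 0
  a_3 = -1·0 + -1·-2 = 2
  a_4 = -1·2 + -1·0 = -2
  a_5 = -1·-2 + -1·2 = 0
  a_6 = -1·0 + -1·-2 = 2

-1,-1 ; 2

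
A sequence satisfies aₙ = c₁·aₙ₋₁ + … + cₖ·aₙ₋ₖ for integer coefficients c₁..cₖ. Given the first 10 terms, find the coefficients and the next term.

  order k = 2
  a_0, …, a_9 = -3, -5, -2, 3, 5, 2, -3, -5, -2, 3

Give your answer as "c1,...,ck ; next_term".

1,-1 ; 5

  a_2 = 1·-5 + -1·-3 = -2
  a_3 = 1·-2 + -1·-5 = 3
  a_4 = 1·3 + -1·-2 = 5
  a_5 = 1·5 + -1·3 = 2
  a_6 = 1·2 + -1·5 = -3
  a_7 = 1·-3 + -1·2 = -5
  a_8 = 1·-5 + -1·-3 = -2
  a_9 = 1·-2 + -1·-5 = 3
  a_10 = 1·3 + -1·-2 = 5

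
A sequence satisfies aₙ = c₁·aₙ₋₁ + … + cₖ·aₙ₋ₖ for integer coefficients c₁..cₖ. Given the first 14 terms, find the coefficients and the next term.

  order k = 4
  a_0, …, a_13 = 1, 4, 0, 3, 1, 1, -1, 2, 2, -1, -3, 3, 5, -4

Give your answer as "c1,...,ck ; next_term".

0,-1,0,1 ; -8

  a_4 = 0·3 + -1·0 + 0·4 + 1·1 = 1
  a_5 = 0·1 + -1·3 + 0·0 + 1·4 = 1
  a_6 = 0·1 + -1·1 + 0·3 + 1·0 = -1
  a_7 = 0·-1 + -1·1 + 0·1 + 1·3 = 2
  a_8 = 0·2 + -1·-1 + 0·1 + 1·1 = 2
  a_9 = 0·2 + -1·2 + 0·-1 + 1·1 = -1
  a_10 = 0·-1 + -1·2 + 0·2 + 1·-1 = -3
  a_11 = 0·-3 + -1·-1 + 0·2 + 1·2 = 3
  a_12 = 0·3 + -1·-3 + 0·-1 + 1·2 = 5
  a_13 = 0·5 + -1·3 + 0·-3 + 1·-1 = -4
  a_14 = 0·-4 + -1·5 + 0·3 + 1·-3 = -8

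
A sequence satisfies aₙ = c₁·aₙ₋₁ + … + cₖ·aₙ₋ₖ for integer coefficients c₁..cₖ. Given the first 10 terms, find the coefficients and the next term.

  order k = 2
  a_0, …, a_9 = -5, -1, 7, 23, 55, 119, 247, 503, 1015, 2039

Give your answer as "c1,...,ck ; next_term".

3,-2 ; 4087

  a_2 = 3·-1 + -2·-5 = 7
  a_3 = 3·7 + -2·-1 = 23
  a_4 = 3·23 + -2·7 = 55
  a_5 = 3·55 + -2·23 = 119
  a_6 = 3·119 + -2·55 = 247
  a_7 = 3·247 + -2·119 = 503
  a_8 = 3·503 + -2·247 = 1015
  a_9 = 3·1015 + -2·503 = 2039
  a_10 = 3·2039 + -2·1015 = 4087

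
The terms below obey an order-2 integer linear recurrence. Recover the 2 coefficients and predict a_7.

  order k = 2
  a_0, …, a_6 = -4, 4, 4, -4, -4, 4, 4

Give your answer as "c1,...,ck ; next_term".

  a_2 = 0·4 + -1·-4 = 4
  a_3 = 0·4 + -1·4 = -4
  a_4 = 0·-4 + -1·4 = -4
  a_5 = 0·-4 + -1·-4 = 4
  a_6 = 0·4 + -1·-4 = 4
  a_7 = 0·4 + -1·4 = -4

0,-1 ; -4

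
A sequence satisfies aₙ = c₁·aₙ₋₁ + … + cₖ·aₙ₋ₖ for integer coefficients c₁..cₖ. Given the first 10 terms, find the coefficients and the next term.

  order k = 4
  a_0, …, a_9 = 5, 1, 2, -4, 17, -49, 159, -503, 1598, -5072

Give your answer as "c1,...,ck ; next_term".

-2,3,-2,1 ; 16103

  a_4 = -2·-4 + 3·2 + -2·1 + 1·5 = 17
  a_5 = -2·17 + 3·-4 + -2·2 + 1·1 = -49
  a_6 = -2·-49 + 3·17 + -2·-4 + 1·2 = 159
  a_7 = -2·159 + 3·-49 + -2·17 + 1·-4 = -503
  a_8 = -2·-503 + 3·159 + -2·-49 + 1·17 = 1598
  a_9 = -2·1598 + 3·-503 + -2·159 + 1·-49 = -5072
  a_10 = -2·-5072 + 3·1598 + -2·-503 + 1·159 = 16103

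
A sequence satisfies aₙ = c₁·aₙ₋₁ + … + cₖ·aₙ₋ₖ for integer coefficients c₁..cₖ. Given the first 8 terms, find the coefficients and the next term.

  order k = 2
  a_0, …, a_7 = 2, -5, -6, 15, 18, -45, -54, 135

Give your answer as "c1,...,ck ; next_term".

  a_2 = 0·-5 + -3·2 = -6
  a_3 = 0·-6 + -3·-5 = 15
  a_4 = 0·15 + -3·-6 = 18
  a_5 = 0·18 + -3·15 = -45
  a_6 = 0·-45 + -3·18 = -54
  a_7 = 0·-54 + -3·-45 = 135
  a_8 = 0·135 + -3·-54 = 162

0,-3 ; 162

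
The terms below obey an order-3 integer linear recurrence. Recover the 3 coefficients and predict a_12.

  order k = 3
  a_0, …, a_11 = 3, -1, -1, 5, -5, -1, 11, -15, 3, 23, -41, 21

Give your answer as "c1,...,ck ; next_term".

-1,-1,1 ; 43

  a_3 = -1·-1 + -1·-1 + 1·3 = 5
  a_4 = -1·5 + -1·-1 + 1·-1 = -5
  a_5 = -1·-5 + -1·5 + 1·-1 = -1
  a_6 = -1·-1 + -1·-5 + 1·5 = 11
  a_7 = -1·11 + -1·-1 + 1·-5 = -15
  a_8 = -1·-15 + -1·11 + 1·-1 = 3
  a_9 = -1·3 + -1·-15 + 1·11 = 23
  a_10 = -1·23 + -1·3 + 1·-15 = -41
  a_11 = -1·-41 + -1·23 + 1·3 = 21
  a_12 = -1·21 + -1·-41 + 1·23 = 43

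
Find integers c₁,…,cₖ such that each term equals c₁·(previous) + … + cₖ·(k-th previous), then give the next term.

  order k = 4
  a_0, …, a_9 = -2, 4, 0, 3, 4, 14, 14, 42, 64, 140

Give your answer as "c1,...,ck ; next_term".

0,2,2,2 ; 240

  a_4 = 0·3 + 2·0 + 2·4 + 2·-2 = 4
  a_5 = 0·4 + 2·3 + 2·0 + 2·4 = 14
  a_6 = 0·14 + 2·4 + 2·3 + 2·0 = 14
  a_7 = 0·14 + 2·14 + 2·4 + 2·3 = 42
  a_8 = 0·42 + 2·14 + 2·14 + 2·4 = 64
  a_9 = 0·64 + 2·42 + 2·14 + 2·14 = 140
  a_10 = 0·140 + 2·64 + 2·42 + 2·14 = 240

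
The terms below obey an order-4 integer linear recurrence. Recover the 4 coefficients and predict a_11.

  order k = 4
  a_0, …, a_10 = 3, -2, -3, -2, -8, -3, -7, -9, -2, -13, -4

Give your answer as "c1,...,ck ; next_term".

  a_4 = 0·-2 + 1·-3 + 1·-2 + -1·3 = -8
  a_5 = 0·-8 + 1·-2 + 1·-3 + -1·-2 = -3
  a_6 = 0·-3 + 1·-8 + 1·-2 + -1·-3 = -7
  a_7 = 0·-7 + 1·-3 + 1·-8 + -1·-2 = -9
  a_8 = 0·-9 + 1·-7 + 1·-3 + -1·-8 = -2
  a_9 = 0·-2 + 1·-9 + 1·-7 + -1·-3 = -13
  a_10 = 0·-13 + 1·-2 + 1·-9 + -1·-7 = -4
  a_11 = 0·-4 + 1·-13 + 1·-2 + -1·-9 = -6

0,1,1,-1 ; -6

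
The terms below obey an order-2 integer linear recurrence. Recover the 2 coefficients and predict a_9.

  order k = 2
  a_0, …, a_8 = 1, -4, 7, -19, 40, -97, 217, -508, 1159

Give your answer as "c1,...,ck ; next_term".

  a_2 = -1·-4 + 3·1 = 7
  a_3 = -1·7 + 3·-4 = -19
  a_4 = -1·-19 + 3·7 = 40
  a_5 = -1·40 + 3·-19 = -97
  a_6 = -1·-97 + 3·40 = 217
  a_7 = -1·217 + 3·-97 = -508
  a_8 = -1·-508 + 3·217 = 1159
  a_9 = -1·1159 + 3·-508 = -2683

-1,3 ; -2683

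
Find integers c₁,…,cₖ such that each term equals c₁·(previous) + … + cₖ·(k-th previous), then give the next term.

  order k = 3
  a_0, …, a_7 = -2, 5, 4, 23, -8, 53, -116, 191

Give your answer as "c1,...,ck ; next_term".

0,3,-4 ; -560

  a_3 = 0·4 + 3·5 + -4·-2 = 23
  a_4 = 0·23 + 3·4 + -4·5 = -8
  a_5 = 0·-8 + 3·23 + -4·4 = 53
  a_6 = 0·53 + 3·-8 + -4·23 = -116
  a_7 = 0·-116 + 3·53 + -4·-8 = 191
  a_8 = 0·191 + 3·-116 + -4·53 = -560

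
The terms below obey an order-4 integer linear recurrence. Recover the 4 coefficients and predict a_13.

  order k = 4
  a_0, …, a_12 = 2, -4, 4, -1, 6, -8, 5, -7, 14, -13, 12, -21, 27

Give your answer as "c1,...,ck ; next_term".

0,0,-1,1 ; -25

  a_4 = 0·-1 + 0·4 + -1·-4 + 1·2 = 6
  a_5 = 0·6 + 0·-1 + -1·4 + 1·-4 = -8
  a_6 = 0·-8 + 0·6 + -1·-1 + 1·4 = 5
  a_7 = 0·5 + 0·-8 + -1·6 + 1·-1 = -7
  a_8 = 0·-7 + 0·5 + -1·-8 + 1·6 = 14
  a_9 = 0·14 + 0·-7 + -1·5 + 1·-8 = -13
  a_10 = 0·-13 + 0·14 + -1·-7 + 1·5 = 12
  a_11 = 0·12 + 0·-13 + -1·14 + 1·-7 = -21
  a_12 = 0·-21 + 0·12 + -1·-13 + 1·14 = 27
  a_13 = 0·27 + 0·-21 + -1·12 + 1·-13 = -25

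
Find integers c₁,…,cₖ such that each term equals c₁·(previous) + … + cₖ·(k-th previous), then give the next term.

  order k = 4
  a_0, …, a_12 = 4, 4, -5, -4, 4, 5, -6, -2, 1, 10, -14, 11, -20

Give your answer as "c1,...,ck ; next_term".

-1,0,-1,1 ; 44

  a_4 = -1·-4 + 0·-5 + -1·4 + 1·4 = 4
  a_5 = -1·4 + 0·-4 + -1·-5 + 1·4 = 5
  a_6 = -1·5 + 0·4 + -1·-4 + 1·-5 = -6
  a_7 = -1·-6 + 0·5 + -1·4 + 1·-4 = -2
  a_8 = -1·-2 + 0·-6 + -1·5 + 1·4 = 1
  a_9 = -1·1 + 0·-2 + -1·-6 + 1·5 = 10
  a_10 = -1·10 + 0·1 + -1·-2 + 1·-6 = -14
  a_11 = -1·-14 + 0·10 + -1·1 + 1·-2 = 11
  a_12 = -1·11 + 0·-14 + -1·10 + 1·1 = -20
  a_13 = -1·-20 + 0·11 + -1·-14 + 1·10 = 44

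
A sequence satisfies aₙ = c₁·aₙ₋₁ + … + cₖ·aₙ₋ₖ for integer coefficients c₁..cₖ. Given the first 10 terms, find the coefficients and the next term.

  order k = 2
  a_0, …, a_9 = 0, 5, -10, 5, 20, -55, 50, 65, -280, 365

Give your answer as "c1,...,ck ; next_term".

  a_2 = -2·5 + -3·0 = -10
  a_3 = -2·-10 + -3·5 = 5
  a_4 = -2·5 + -3·-10 = 20
  a_5 = -2·20 + -3·5 = -55
  a_6 = -2·-55 + -3·20 = 50
  a_7 = -2·50 + -3·-55 = 65
  a_8 = -2·65 + -3·50 = -280
  a_9 = -2·-280 + -3·65 = 365
  a_10 = -2·365 + -3·-280 = 110

-2,-3 ; 110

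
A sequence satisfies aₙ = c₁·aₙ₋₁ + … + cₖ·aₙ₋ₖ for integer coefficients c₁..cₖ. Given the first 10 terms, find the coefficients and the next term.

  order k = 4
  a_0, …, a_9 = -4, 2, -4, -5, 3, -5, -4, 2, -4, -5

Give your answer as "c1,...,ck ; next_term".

-1,0,1,1 ; 3

  a_4 = -1·-5 + 0·-4 + 1·2 + 1·-4 = 3
  a_5 = -1·3 + 0·-5 + 1·-4 + 1·2 = -5
  a_6 = -1·-5 + 0·3 + 1·-5 + 1·-4 = -4
  a_7 = -1·-4 + 0·-5 + 1·3 + 1·-5 = 2
  a_8 = -1·2 + 0·-4 + 1·-5 + 1·3 = -4
  a_9 = -1·-4 + 0·2 + 1·-4 + 1·-5 = -5
  a_10 = -1·-5 + 0·-4 + 1·2 + 1·-4 = 3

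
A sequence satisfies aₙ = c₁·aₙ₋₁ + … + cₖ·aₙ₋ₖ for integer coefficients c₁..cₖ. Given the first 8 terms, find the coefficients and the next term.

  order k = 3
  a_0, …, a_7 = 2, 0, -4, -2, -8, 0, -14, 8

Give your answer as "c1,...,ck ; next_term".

0,2,-1 ; -28

  a_3 = 0·-4 + 2·0 + -1·2 = -2
  a_4 = 0·-2 + 2·-4 + -1·0 = -8
  a_5 = 0·-8 + 2·-2 + -1·-4 = 0
  a_6 = 0·0 + 2·-8 + -1·-2 = -14
  a_7 = 0·-14 + 2·0 + -1·-8 = 8
  a_8 = 0·8 + 2·-14 + -1·0 = -28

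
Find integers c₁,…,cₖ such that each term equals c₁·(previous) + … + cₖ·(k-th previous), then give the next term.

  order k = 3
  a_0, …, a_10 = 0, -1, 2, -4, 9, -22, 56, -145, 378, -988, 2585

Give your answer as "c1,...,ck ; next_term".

  a_3 = -4·2 + -4·-1 + -1·0 = -4
  a_4 = -4·-4 + -4·2 + -1·-1 = 9
  a_5 = -4·9 + -4·-4 + -1·2 = -22
  a_6 = -4·-22 + -4·9 + -1·-4 = 56
  a_7 = -4·56 + -4·-22 + -1·9 = -145
  a_8 = -4·-145 + -4·56 + -1·-22 = 378
  a_9 = -4·378 + -4·-145 + -1·56 = -988
  a_10 = -4·-988 + -4·378 + -1·-145 = 2585
  a_11 = -4·2585 + -4·-988 + -1·378 = -6766

-4,-4,-1 ; -6766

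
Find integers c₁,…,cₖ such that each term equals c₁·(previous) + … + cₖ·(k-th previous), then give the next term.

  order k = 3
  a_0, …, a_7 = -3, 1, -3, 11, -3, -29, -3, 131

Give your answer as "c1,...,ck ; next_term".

-1,-4,-4 ; -3

  a_3 = -1·-3 + -4·1 + -4·-3 = 11
  a_4 = -1·11 + -4·-3 + -4·1 = -3
  a_5 = -1·-3 + -4·11 + -4·-3 = -29
  a_6 = -1·-29 + -4·-3 + -4·11 = -3
  a_7 = -1·-3 + -4·-29 + -4·-3 = 131
  a_8 = -1·131 + -4·-3 + -4·-29 = -3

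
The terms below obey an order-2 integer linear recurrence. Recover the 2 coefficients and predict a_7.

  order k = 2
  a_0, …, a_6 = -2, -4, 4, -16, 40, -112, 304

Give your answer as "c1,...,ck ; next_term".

  a_2 = -2·-4 + 2·-2 = 4
  a_3 = -2·4 + 2·-4 = -16
  a_4 = -2·-16 + 2·4 = 40
  a_5 = -2·40 + 2·-16 = -112
  a_6 = -2·-112 + 2·40 = 304
  a_7 = -2·304 + 2·-112 = -832

-2,2 ; -832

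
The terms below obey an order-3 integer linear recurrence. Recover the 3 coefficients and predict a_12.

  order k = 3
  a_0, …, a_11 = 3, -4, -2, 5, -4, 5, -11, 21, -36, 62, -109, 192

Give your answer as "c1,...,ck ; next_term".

  a_3 = -2·-2 + -1·-4 + -1·3 = 5
  a_4 = -2·5 + -1·-2 + -1·-4 = -4
  a_5 = -2·-4 + -1·5 + -1·-2 = 5
  a_6 = -2·5 + -1·-4 + -1·5 = -11
  a_7 = -2·-11 + -1·5 + -1·-4 = 21
  a_8 = -2·21 + -1·-11 + -1·5 = -36
  a_9 = -2·-36 + -1·21 + -1·-11 = 62
  a_10 = -2·62 + -1·-36 + -1·21 = -109
  a_11 = -2·-109 + -1·62 + -1·-36 = 192
  a_12 = -2·192 + -1·-109 + -1·62 = -337

-2,-1,-1 ; -337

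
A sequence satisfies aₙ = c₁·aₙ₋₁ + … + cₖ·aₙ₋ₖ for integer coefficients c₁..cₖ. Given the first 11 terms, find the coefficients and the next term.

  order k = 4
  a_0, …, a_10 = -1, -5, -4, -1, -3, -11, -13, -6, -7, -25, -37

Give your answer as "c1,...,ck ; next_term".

1,-1,1,1 ; -25

  a_4 = 1·-1 + -1·-4 + 1·-5 + 1·-1 = -3
  a_5 = 1·-3 + -1·-1 + 1·-4 + 1·-5 = -11
  a_6 = 1·-11 + -1·-3 + 1·-1 + 1·-4 = -13
  a_7 = 1·-13 + -1·-11 + 1·-3 + 1·-1 = -6
  a_8 = 1·-6 + -1·-13 + 1·-11 + 1·-3 = -7
  a_9 = 1·-7 + -1·-6 + 1·-13 + 1·-11 = -25
  a_10 = 1·-25 + -1·-7 + 1·-6 + 1·-13 = -37
  a_11 = 1·-37 + -1·-25 + 1·-7 + 1·-6 = -25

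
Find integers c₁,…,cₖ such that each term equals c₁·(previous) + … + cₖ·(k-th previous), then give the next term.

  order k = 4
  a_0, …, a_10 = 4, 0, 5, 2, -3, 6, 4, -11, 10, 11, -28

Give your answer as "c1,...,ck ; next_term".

-1,-1,1,1 ; 16

  a_4 = -1·2 + -1·5 + 1·0 + 1·4 = -3
  a_5 = -1·-3 + -1·2 + 1·5 + 1·0 = 6
  a_6 = -1·6 + -1·-3 + 1·2 + 1·5 = 4
  a_7 = -1·4 + -1·6 + 1·-3 + 1·2 = -11
  a_8 = -1·-11 + -1·4 + 1·6 + 1·-3 = 10
  a_9 = -1·10 + -1·-11 + 1·4 + 1·6 = 11
  a_10 = -1·11 + -1·10 + 1·-11 + 1·4 = -28
  a_11 = -1·-28 + -1·11 + 1·10 + 1·-11 = 16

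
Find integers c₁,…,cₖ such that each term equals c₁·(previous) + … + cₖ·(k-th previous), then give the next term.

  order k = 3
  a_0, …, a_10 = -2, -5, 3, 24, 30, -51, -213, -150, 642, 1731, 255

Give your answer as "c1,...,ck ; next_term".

1,-3,-3 ; -6864

  a_3 = 1·3 + -3·-5 + -3·-2 = 24
  a_4 = 1·24 + -3·3 + -3·-5 = 30
  a_5 = 1·30 + -3·24 + -3·3 = -51
  a_6 = 1·-51 + -3·30 + -3·24 = -213
  a_7 = 1·-213 + -3·-51 + -3·30 = -150
  a_8 = 1·-150 + -3·-213 + -3·-51 = 642
  a_9 = 1·642 + -3·-150 + -3·-213 = 1731
  a_10 = 1·1731 + -3·642 + -3·-150 = 255
  a_11 = 1·255 + -3·1731 + -3·642 = -6864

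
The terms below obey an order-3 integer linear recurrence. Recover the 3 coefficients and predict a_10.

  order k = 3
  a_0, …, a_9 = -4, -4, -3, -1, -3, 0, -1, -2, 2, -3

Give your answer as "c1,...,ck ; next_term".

  a_3 = -1·-3 + 0·-4 + 1·-4 = -1
  a_4 = -1·-1 + 0·-3 + 1·-4 = -3
  a_5 = -1·-3 + 0·-1 + 1·-3 = 0
  a_6 = -1·0 + 0·-3 + 1·-1 = -1
  a_7 = -1·-1 + 0·0 + 1·-3 = -2
  a_8 = -1·-2 + 0·-1 + 1·0 = 2
  a_9 = -1·2 + 0·-2 + 1·-1 = -3
  a_10 = -1·-3 + 0·2 + 1·-2 = 1

-1,0,1 ; 1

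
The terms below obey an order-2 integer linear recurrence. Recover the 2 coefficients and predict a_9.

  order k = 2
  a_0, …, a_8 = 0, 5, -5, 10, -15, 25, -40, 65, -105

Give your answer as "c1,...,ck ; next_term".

  a_2 = -1·5 + 1·0 = -5
  a_3 = -1·-5 + 1·5 = 10
  a_4 = -1·10 + 1·-5 = -15
  a_5 = -1·-15 + 1·10 = 25
  a_6 = -1·25 + 1·-15 = -40
  a_7 = -1·-40 + 1·25 = 65
  a_8 = -1·65 + 1·-40 = -105
  a_9 = -1·-105 + 1·65 = 170

-1,1 ; 170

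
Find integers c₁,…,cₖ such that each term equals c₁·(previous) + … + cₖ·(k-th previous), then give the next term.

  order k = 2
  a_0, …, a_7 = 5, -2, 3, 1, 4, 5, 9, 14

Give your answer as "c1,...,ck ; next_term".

1,1 ; 23

  a_2 = 1·-2 + 1·5 = 3
  a_3 = 1·3 + 1·-2 = 1
  a_4 = 1·1 + 1·3 = 4
  a_5 = 1·4 + 1·1 = 5
  a_6 = 1·5 + 1·4 = 9
  a_7 = 1·9 + 1·5 = 14
  a_8 = 1·14 + 1·9 = 23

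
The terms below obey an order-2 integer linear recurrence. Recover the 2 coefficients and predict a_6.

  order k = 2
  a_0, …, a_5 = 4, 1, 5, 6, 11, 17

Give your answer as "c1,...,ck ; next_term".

  a_2 = 1·1 + 1·4 = 5
  a_3 = 1·5 + 1·1 = 6
  a_4 = 1·6 + 1·5 = 11
  a_5 = 1·11 + 1·6 = 17
  a_6 = 1·17 + 1·11 = 28

1,1 ; 28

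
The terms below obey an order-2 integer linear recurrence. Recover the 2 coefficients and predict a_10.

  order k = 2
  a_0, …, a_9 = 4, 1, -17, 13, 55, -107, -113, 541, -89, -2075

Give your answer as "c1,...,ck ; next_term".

  a_2 = -1·1 + -4·4 = -17
  a_3 = -1·-17 + -4·1 = 13
  a_4 = -1·13 + -4·-17 = 55
  a_5 = -1·55 + -4·13 = -107
  a_6 = -1·-107 + -4·55 = -113
  a_7 = -1·-113 + -4·-107 = 541
  a_8 = -1·541 + -4·-113 = -89
  a_9 = -1·-89 + -4·541 = -2075
  a_10 = -1·-2075 + -4·-89 = 2431

-1,-4 ; 2431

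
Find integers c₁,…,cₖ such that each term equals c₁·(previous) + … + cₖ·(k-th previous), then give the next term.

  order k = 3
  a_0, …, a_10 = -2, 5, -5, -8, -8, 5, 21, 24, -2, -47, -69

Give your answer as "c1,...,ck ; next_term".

1,-1,-1 ; -20

  a_3 = 1·-5 + -1·5 + -1·-2 = -8
  a_4 = 1·-8 + -1·-5 + -1·5 = -8
  a_5 = 1·-8 + -1·-8 + -1·-5 = 5
  a_6 = 1·5 + -1·-8 + -1·-8 = 21
  a_7 = 1·21 + -1·5 + -1·-8 = 24
  a_8 = 1·24 + -1·21 + -1·5 = -2
  a_9 = 1·-2 + -1·24 + -1·21 = -47
  a_10 = 1·-47 + -1·-2 + -1·24 = -69
  a_11 = 1·-69 + -1·-47 + -1·-2 = -20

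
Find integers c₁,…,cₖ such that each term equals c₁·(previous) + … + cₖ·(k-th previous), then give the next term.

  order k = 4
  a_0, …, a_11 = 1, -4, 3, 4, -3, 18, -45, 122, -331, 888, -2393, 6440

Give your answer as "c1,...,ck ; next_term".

-2,2,0,-1 ; -17335

  a_4 = -2·4 + 2·3 + 0·-4 + -1·1 = -3
  a_5 = -2·-3 + 2·4 + 0·3 + -1·-4 = 18
  a_6 = -2·18 + 2·-3 + 0·4 + -1·3 = -45
  a_7 = -2·-45 + 2·18 + 0·-3 + -1·4 = 122
  a_8 = -2·122 + 2·-45 + 0·18 + -1·-3 = -331
  a_9 = -2·-331 + 2·122 + 0·-45 + -1·18 = 888
  a_10 = -2·888 + 2·-331 + 0·122 + -1·-45 = -2393
  a_11 = -2·-2393 + 2·888 + 0·-331 + -1·122 = 6440
  a_12 = -2·6440 + 2·-2393 + 0·888 + -1·-331 = -17335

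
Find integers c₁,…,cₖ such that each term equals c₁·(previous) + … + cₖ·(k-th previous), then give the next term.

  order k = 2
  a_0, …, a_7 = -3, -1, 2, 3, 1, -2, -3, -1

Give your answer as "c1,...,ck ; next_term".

1,-1 ; 2

  a_2 = 1·-1 + -1·-3 = 2
  a_3 = 1·2 + -1·-1 = 3
  a_4 = 1·3 + -1·2 = 1
  a_5 = 1·1 + -1·3 = -2
  a_6 = 1·-2 + -1·1 = -3
  a_7 = 1·-3 + -1·-2 = -1
  a_8 = 1·-1 + -1·-3 = 2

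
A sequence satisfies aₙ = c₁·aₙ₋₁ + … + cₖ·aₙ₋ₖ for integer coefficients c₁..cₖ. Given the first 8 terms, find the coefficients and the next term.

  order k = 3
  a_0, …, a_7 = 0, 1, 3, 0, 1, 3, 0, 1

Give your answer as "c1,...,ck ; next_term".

  a_3 = 0·3 + 0·1 + 1·0 = 0
  a_4 = 0·0 + 0·3 + 1·1 = 1
  a_5 = 0·1 + 0·0 + 1·3 = 3
  a_6 = 0·3 + 0·1 + 1·0 = 0
  a_7 = 0·0 + 0·3 + 1·1 = 1
  a_8 = 0·1 + 0·0 + 1·3 = 3

0,0,1 ; 3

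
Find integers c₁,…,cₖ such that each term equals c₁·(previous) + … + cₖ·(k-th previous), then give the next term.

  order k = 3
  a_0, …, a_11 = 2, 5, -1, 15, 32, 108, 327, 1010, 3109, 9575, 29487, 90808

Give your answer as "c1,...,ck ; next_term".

2,3,1 ; 279652

  a_3 = 2·-1 + 3·5 + 1·2 = 15
  a_4 = 2·15 + 3·-1 + 1·5 = 32
  a_5 = 2·32 + 3·15 + 1·-1 = 108
  a_6 = 2·108 + 3·32 + 1·15 = 327
  a_7 = 2·327 + 3·108 + 1·32 = 1010
  a_8 = 2·1010 + 3·327 + 1·108 = 3109
  a_9 = 2·3109 + 3·1010 + 1·327 = 9575
  a_10 = 2·9575 + 3·3109 + 1·1010 = 29487
  a_11 = 2·29487 + 3·9575 + 1·3109 = 90808
  a_12 = 2·90808 + 3·29487 + 1·9575 = 279652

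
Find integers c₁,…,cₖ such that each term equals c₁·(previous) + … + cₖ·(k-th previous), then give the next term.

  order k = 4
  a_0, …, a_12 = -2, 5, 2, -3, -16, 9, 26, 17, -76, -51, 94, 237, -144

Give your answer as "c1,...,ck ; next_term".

0,-1,-2,2 ; -527

  a_4 = 0·-3 + -1·2 + -2·5 + 2·-2 = -16
  a_5 = 0·-16 + -1·-3 + -2·2 + 2·5 = 9
  a_6 = 0·9 + -1·-16 + -2·-3 + 2·2 = 26
  a_7 = 0·26 + -1·9 + -2·-16 + 2·-3 = 17
  a_8 = 0·17 + -1·26 + -2·9 + 2·-16 = -76
  a_9 = 0·-76 + -1·17 + -2·26 + 2·9 = -51
  a_10 = 0·-51 + -1·-76 + -2·17 + 2·26 = 94
  a_11 = 0·94 + -1·-51 + -2·-76 + 2·17 = 237
  a_12 = 0·237 + -1·94 + -2·-51 + 2·-76 = -144
  a_13 = 0·-144 + -1·237 + -2·94 + 2·-51 = -527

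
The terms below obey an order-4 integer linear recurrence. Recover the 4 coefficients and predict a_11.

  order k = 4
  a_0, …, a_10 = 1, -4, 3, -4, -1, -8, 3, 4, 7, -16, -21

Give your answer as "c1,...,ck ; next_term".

1,-1,-1,2 ; -4

  a_4 = 1·-4 + -1·3 + -1·-4 + 2·1 = -1
  a_5 = 1·-1 + -1·-4 + -1·3 + 2·-4 = -8
  a_6 = 1·-8 + -1·-1 + -1·-4 + 2·3 = 3
  a_7 = 1·3 + -1·-8 + -1·-1 + 2·-4 = 4
  a_8 = 1·4 + -1·3 + -1·-8 + 2·-1 = 7
  a_9 = 1·7 + -1·4 + -1·3 + 2·-8 = -16
  a_10 = 1·-16 + -1·7 + -1·4 + 2·3 = -21
  a_11 = 1·-21 + -1·-16 + -1·7 + 2·4 = -4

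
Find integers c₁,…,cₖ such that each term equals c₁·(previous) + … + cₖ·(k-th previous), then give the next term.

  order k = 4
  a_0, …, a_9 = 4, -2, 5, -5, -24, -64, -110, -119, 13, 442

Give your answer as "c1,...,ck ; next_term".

  a_4 = 3·-5 + -3·5 + -1·-2 + 1·4 = -24
  a_5 = 3·-24 + -3·-5 + -1·5 + 1·-2 = -64
  a_6 = 3·-64 + -3·-24 + -1·-5 + 1·5 = -110
  a_7 = 3·-110 + -3·-64 + -1·-24 + 1·-5 = -119
  a_8 = 3·-119 + -3·-110 + -1·-64 + 1·-24 = 13
  a_9 = 3·13 + -3·-119 + -1·-110 + 1·-64 = 442
  a_10 = 3·442 + -3·13 + -1·-119 + 1·-110 = 1296

3,-3,-1,1 ; 1296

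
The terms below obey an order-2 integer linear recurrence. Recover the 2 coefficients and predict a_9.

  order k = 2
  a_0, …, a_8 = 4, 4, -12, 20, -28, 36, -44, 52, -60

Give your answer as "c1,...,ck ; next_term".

-2,-1 ; 68

  a_2 = -2·4 + -1·4 = -12
  a_3 = -2·-12 + -1·4 = 20
  a_4 = -2·20 + -1·-12 = -28
  a_5 = -2·-28 + -1·20 = 36
  a_6 = -2·36 + -1·-28 = -44
  a_7 = -2·-44 + -1·36 = 52
  a_8 = -2·52 + -1·-44 = -60
  a_9 = -2·-60 + -1·52 = 68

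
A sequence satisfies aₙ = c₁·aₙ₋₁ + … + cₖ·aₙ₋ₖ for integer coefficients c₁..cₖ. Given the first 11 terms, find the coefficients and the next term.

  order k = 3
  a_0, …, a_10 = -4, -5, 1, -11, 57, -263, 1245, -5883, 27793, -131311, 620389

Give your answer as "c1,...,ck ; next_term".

  a_3 = -4·1 + 3·-5 + -2·-4 = -11
  a_4 = -4·-11 + 3·1 + -2·-5 = 57
  a_5 = -4·57 + 3·-11 + -2·1 = -263
  a_6 = -4·-263 + 3·57 + -2·-11 = 1245
  a_7 = -4·1245 + 3·-263 + -2·57 = -5883
  a_8 = -4·-5883 + 3·1245 + -2·-263 = 27793
  a_9 = -4·27793 + 3·-5883 + -2·1245 = -131311
  a_10 = -4·-131311 + 3·27793 + -2·-5883 = 620389
  a_11 = -4·620389 + 3·-131311 + -2·27793 = -2931075

-4,3,-2 ; -2931075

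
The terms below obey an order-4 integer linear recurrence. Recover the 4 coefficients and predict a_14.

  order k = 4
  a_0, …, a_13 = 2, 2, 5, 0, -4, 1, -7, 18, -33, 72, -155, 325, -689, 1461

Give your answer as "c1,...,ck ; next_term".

  a_4 = -2·0 + 0·5 + -1·2 + -1·2 = -4
  a_5 = -2·-4 + 0·0 + -1·5 + -1·2 = 1
  a_6 = -2·1 + 0·-4 + -1·0 + -1·5 = -7
  a_7 = -2·-7 + 0·1 + -1·-4 + -1·0 = 18
  a_8 = -2·18 + 0·-7 + -1·1 + -1·-4 = -33
  a_9 = -2·-33 + 0·18 + -1·-7 + -1·1 = 72
  a_10 = -2·72 + 0·-33 + -1·18 + -1·-7 = -155
  a_11 = -2·-155 + 0·72 + -1·-33 + -1·18 = 325
  a_12 = -2·325 + 0·-155 + -1·72 + -1·-33 = -689
  a_13 = -2·-689 + 0·325 + -1·-155 + -1·72 = 1461
  a_14 = -2·1461 + 0·-689 + -1·325 + -1·-155 = -3092

-2,0,-1,-1 ; -3092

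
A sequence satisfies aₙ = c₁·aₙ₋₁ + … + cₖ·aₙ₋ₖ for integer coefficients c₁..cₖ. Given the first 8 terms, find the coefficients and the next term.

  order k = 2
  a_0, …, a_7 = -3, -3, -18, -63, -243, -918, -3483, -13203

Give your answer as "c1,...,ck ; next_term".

  a_2 = 3·-3 + 3·-3 = -18
  a_3 = 3·-18 + 3·-3 = -63
  a_4 = 3·-63 + 3·-18 = -243
  a_5 = 3·-243 + 3·-63 = -918
  a_6 = 3·-918 + 3·-243 = -3483
  a_7 = 3·-3483 + 3·-918 = -13203
  a_8 = 3·-13203 + 3·-3483 = -50058

3,3 ; -50058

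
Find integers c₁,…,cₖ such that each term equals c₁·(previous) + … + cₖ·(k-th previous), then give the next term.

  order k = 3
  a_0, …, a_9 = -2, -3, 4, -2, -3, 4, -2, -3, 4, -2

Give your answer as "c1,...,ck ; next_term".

0,0,1 ; -3

  a_3 = 0·4 + 0·-3 + 1·-2 = -2
  a_4 = 0·-2 + 0·4 + 1·-3 = -3
  a_5 = 0·-3 + 0·-2 + 1·4 = 4
  a_6 = 0·4 + 0·-3 + 1·-2 = -2
  a_7 = 0·-2 + 0·4 + 1·-3 = -3
  a_8 = 0·-3 + 0·-2 + 1·4 = 4
  a_9 = 0·4 + 0·-3 + 1·-2 = -2
  a_10 = 0·-2 + 0·4 + 1·-3 = -3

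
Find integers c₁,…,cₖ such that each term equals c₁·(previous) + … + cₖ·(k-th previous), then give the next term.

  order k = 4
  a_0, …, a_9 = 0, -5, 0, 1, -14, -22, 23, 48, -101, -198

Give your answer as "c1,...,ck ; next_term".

  a_4 = 1·1 + -3·0 + 3·-5 + 1·0 = -14
  a_5 = 1·-14 + -3·1 + 3·0 + 1·-5 = -22
  a_6 = 1·-22 + -3·-14 + 3·1 + 1·0 = 23
  a_7 = 1·23 + -3·-22 + 3·-14 + 1·1 = 48
  a_8 = 1·48 + -3·23 + 3·-22 + 1·-14 = -101
  a_9 = 1·-101 + -3·48 + 3·23 + 1·-22 = -198
  a_10 = 1·-198 + -3·-101 + 3·48 + 1·23 = 272

1,-3,3,1 ; 272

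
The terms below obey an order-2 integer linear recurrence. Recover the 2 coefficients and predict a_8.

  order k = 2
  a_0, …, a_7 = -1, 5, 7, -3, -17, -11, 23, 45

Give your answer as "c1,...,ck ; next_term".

1,-2 ; -1

  a_2 = 1·5 + -2·-1 = 7
  a_3 = 1·7 + -2·5 = -3
  a_4 = 1·-3 + -2·7 = -17
  a_5 = 1·-17 + -2·-3 = -11
  a_6 = 1·-11 + -2·-17 = 23
  a_7 = 1·23 + -2·-11 = 45
  a_8 = 1·45 + -2·23 = -1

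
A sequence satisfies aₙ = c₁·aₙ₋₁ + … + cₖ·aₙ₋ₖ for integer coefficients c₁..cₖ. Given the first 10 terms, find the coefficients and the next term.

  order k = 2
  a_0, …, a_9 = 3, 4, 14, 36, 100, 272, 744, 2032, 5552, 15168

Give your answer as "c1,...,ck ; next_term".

  a_2 = 2·4 + 2·3 = 14
  a_3 = 2·14 + 2·4 = 36
  a_4 = 2·36 + 2·14 = 100
  a_5 = 2·100 + 2·36 = 272
  a_6 = 2·272 + 2·100 = 744
  a_7 = 2·744 + 2·272 = 2032
  a_8 = 2·2032 + 2·744 = 5552
  a_9 = 2·5552 + 2·2032 = 15168
  a_10 = 2·15168 + 2·5552 = 41440

2,2 ; 41440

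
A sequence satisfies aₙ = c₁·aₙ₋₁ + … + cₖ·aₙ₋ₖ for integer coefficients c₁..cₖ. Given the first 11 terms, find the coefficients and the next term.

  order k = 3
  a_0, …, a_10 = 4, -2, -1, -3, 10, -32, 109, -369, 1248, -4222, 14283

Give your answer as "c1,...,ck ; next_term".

  a_3 = -3·-1 + 1·-2 + -1·4 = -3
  a_4 = -3·-3 + 1·-1 + -1·-2 = 10
  a_5 = -3·10 + 1·-3 + -1·-1 = -32
  a_6 = -3·-32 + 1·10 + -1·-3 = 109
  a_7 = -3·109 + 1·-32 + -1·10 = -369
  a_8 = -3·-369 + 1·109 + -1·-32 = 1248
  a_9 = -3·1248 + 1·-369 + -1·109 = -4222
  a_10 = -3·-4222 + 1·1248 + -1·-369 = 14283
  a_11 = -3·14283 + 1·-4222 + -1·1248 = -48319

-3,1,-1 ; -48319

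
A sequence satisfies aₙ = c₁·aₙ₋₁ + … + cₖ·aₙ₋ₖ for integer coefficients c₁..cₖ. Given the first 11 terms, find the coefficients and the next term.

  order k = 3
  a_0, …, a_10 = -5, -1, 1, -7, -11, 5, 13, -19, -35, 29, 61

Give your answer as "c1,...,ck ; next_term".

  a_3 = 1·1 + -2·-1 + 2·-5 = -7
  a_4 = 1·-7 + -2·1 + 2·-1 = -11
  a_5 = 1·-11 + -2·-7 + 2·1 = 5
  a_6 = 1·5 + -2·-11 + 2·-7 = 13
  a_7 = 1·13 + -2·5 + 2·-11 = -19
  a_8 = 1·-19 + -2·13 + 2·5 = -35
  a_9 = 1·-35 + -2·-19 + 2·13 = 29
  a_10 = 1·29 + -2·-35 + 2·-19 = 61
  a_11 = 1·61 + -2·29 + 2·-35 = -67

1,-2,2 ; -67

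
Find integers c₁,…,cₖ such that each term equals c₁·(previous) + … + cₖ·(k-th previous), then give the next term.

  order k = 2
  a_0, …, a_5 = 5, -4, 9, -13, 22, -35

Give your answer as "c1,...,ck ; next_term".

  a_2 = -1·-4 + 1·5 = 9
  a_3 = -1·9 + 1·-4 = -13
  a_4 = -1·-13 + 1·9 = 22
  a_5 = -1·22 + 1·-13 = -35
  a_6 = -1·-35 + 1·22 = 57

-1,1 ; 57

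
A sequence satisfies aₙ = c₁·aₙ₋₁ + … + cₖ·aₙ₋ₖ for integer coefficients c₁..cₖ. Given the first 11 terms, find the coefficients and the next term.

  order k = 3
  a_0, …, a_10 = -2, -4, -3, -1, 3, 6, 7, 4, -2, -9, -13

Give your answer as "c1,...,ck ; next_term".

  a_3 = 1·-3 + 0·-4 + -1·-2 = -1
  a_4 = 1·-1 + 0·-3 + -1·-4 = 3
  a_5 = 1·3 + 0·-1 + -1·-3 = 6
  a_6 = 1·6 + 0·3 + -1·-1 = 7
  a_7 = 1·7 + 0·6 + -1·3 = 4
  a_8 = 1·4 + 0·7 + -1·6 = -2
  a_9 = 1·-2 + 0·4 + -1·7 = -9
  a_10 = 1·-9 + 0·-2 + -1·4 = -13
  a_11 = 1·-13 + 0·-9 + -1·-2 = -11

1,0,-1 ; -11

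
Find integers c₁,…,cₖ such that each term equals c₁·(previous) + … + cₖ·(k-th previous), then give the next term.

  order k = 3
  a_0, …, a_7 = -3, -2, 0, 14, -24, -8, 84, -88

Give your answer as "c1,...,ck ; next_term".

-2,-4,-2 ; -144

  a_3 = -2·0 + -4·-2 + -2·-3 = 14
  a_4 = -2·14 + -4·0 + -2·-2 = -24
  a_5 = -2·-24 + -4·14 + -2·0 = -8
  a_6 = -2·-8 + -4·-24 + -2·14 = 84
  a_7 = -2·84 + -4·-8 + -2·-24 = -88
  a_8 = -2·-88 + -4·84 + -2·-8 = -144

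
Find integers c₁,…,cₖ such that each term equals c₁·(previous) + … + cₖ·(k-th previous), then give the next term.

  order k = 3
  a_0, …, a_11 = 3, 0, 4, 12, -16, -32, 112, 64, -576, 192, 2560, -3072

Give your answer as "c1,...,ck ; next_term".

0,-4,4 ; -9472

  a_3 = 0·4 + -4·0 + 4·3 = 12
  a_4 = 0·12 + -4·4 + 4·0 = -16
  a_5 = 0·-16 + -4·12 + 4·4 = -32
  a_6 = 0·-32 + -4·-16 + 4·12 = 112
  a_7 = 0·112 + -4·-32 + 4·-16 = 64
  a_8 = 0·64 + -4·112 + 4·-32 = -576
  a_9 = 0·-576 + -4·64 + 4·112 = 192
  a_10 = 0·192 + -4·-576 + 4·64 = 2560
  a_11 = 0·2560 + -4·192 + 4·-576 = -3072
  a_12 = 0·-3072 + -4·2560 + 4·192 = -9472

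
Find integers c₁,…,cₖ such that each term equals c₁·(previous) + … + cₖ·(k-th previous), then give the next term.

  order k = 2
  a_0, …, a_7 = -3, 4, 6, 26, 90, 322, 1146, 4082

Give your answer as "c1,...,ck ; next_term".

3,2 ; 14538

  a_2 = 3·4 + 2·-3 = 6
  a_3 = 3·6 + 2·4 = 26
  a_4 = 3·26 + 2·6 = 90
  a_5 = 3·90 + 2·26 = 322
  a_6 = 3·322 + 2·90 = 1146
  a_7 = 3·1146 + 2·322 = 4082
  a_8 = 3·4082 + 2·1146 = 14538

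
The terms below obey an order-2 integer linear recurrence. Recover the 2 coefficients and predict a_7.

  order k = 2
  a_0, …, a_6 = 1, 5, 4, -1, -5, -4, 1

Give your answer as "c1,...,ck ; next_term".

  a_2 = 1·5 + -1·1 = 4
  a_3 = 1·4 + -1·5 = -1
  a_4 = 1·-1 + -1·4 = -5
  a_5 = 1·-5 + -1·-1 = -4
  a_6 = 1·-4 + -1·-5 = 1
  a_7 = 1·1 + -1·-4 = 5

1,-1 ; 5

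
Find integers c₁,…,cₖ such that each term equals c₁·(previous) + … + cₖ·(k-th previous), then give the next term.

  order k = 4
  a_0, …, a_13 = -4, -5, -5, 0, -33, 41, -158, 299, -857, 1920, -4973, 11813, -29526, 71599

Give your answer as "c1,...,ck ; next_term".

-2,2,3,2 ; -176757

  a_4 = -2·0 + 2·-5 + 3·-5 + 2·-4 = -33
  a_5 = -2·-33 + 2·0 + 3·-5 + 2·-5 = 41
  a_6 = -2·41 + 2·-33 + 3·0 + 2·-5 = -158
  a_7 = -2·-158 + 2·41 + 3·-33 + 2·0 = 299
  a_8 = -2·299 + 2·-158 + 3·41 + 2·-33 = -857
  a_9 = -2·-857 + 2·299 + 3·-158 + 2·41 = 1920
  a_10 = -2·1920 + 2·-857 + 3·299 + 2·-158 = -4973
  a_11 = -2·-4973 + 2·1920 + 3·-857 + 2·299 = 11813
  a_12 = -2·11813 + 2·-4973 + 3·1920 + 2·-857 = -29526
  a_13 = -2·-29526 + 2·11813 + 3·-4973 + 2·1920 = 71599
  a_14 = -2·71599 + 2·-29526 + 3·11813 + 2·-4973 = -176757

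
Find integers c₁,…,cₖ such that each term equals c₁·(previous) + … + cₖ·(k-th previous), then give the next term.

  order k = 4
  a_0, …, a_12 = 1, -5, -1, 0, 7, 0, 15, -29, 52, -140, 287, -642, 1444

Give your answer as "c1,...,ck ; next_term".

  a_4 = -1·0 + 2·-1 + -2·-5 + -1·1 = 7
  a_5 = -1·7 + 2·0 + -2·-1 + -1·-5 = 0
  a_6 = -1·0 + 2·7 + -2·0 + -1·-1 = 15
  a_7 = -1·15 + 2·0 + -2·7 + -1·0 = -29
  a_8 = -1·-29 + 2·15 + -2·0 + -1·7 = 52
  a_9 = -1·52 + 2·-29 + -2·15 + -1·0 = -140
  a_10 = -1·-140 + 2·52 + -2·-29 + -1·15 = 287
  a_11 = -1·287 + 2·-140 + -2·52 + -1·-29 = -642
  a_12 = -1·-642 + 2·287 + -2·-140 + -1·52 = 1444
  a_13 = -1·1444 + 2·-642 + -2·287 + -1·-140 = -3162

-1,2,-2,-1 ; -3162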